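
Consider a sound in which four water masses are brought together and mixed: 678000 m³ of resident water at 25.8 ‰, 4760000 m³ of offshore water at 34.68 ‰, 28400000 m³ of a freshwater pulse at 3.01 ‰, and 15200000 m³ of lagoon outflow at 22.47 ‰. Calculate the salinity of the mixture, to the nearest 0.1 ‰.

12.4 ‰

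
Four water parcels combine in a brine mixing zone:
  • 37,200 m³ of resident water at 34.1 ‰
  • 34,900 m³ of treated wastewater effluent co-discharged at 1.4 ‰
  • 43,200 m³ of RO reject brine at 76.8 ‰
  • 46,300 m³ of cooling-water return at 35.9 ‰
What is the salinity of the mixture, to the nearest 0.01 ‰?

38.97 ‰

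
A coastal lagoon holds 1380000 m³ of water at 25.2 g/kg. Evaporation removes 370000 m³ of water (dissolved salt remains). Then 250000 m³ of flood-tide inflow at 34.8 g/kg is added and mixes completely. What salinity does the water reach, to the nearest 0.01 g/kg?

After evaporation: salt = 1,380,000×25.2 = 34,776,000; volume = 1,380,000 − 370,000 = 1,010,000 m³
After mixing: salt = 34,776,000 + 250,000×34.8 = 43,476,000; volume = 1,010,000 + 250,000 = 1,260,000 m³
S = 43,476,000 / 1,260,000 = 34.5048 g/kg

34.50 g/kg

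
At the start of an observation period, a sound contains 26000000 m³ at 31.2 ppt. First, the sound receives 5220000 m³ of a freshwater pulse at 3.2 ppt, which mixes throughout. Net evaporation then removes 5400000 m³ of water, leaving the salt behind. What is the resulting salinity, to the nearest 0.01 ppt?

32.06 ppt

After mixing: salt = 26,000,000×31.2 + 5,220,000×3.2 = 827,904,000; volume = 31,220,000 m³
After evaporation: salt unchanged = 827,904,000; volume = 31,220,000 − 5,400,000 = 25,820,000 m³
S = 827,904,000 / 25,820,000 = 32.0644 ppt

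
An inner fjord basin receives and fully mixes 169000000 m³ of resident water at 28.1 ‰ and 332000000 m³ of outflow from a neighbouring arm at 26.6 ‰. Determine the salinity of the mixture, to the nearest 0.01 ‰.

27.11 ‰

Weighted by volume,
salt = 169,000,000×28.1 + 332,000,000×26.6 = 4,748,900,000 + 8,831,200,000 = 13,580,100,000
volume = 169,000,000 + 332,000,000 = 501,000,000 m³
S = 13,580,100,000 / 501,000,000 = 27.106 ‰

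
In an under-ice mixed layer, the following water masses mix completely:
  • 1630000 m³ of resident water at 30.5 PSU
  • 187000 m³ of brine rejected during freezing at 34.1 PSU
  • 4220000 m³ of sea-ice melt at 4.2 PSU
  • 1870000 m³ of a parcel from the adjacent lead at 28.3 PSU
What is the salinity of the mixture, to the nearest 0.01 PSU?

Conserving salt mass:
salt = 1,630,000×30.5 + 187,000×34.1 + 4,220,000×4.2 + 1,870,000×28.3 = 49,715,000 + 6,376,700 + 17,724,000 + 52,921,000 = 126,736,700
volume = 1,630,000 + 187,000 + 4,220,000 + 1,870,000 = 7,907,000 m³
S = 126,736,700 / 7,907,000 = 16.0284 PSU

16.03 PSU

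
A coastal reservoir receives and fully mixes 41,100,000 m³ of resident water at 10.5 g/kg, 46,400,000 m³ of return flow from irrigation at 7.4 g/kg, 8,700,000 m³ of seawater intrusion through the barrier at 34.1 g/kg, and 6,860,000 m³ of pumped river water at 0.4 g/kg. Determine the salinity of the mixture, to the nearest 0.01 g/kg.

By conservation of dissolved salt,
salt = 41,100,000×10.5 + 46,400,000×7.4 + 8,700,000×34.1 + 6,860,000×0.4 = 431,550,000 + 343,360,000 + 296,670,000 + 2,744,000 = 1,074,324,000
volume = 41,100,000 + 46,400,000 + 8,700,000 + 6,860,000 = 103,060,000 m³
S = 1,074,324,000 / 103,060,000 = 10.4243 g/kg

10.42 g/kg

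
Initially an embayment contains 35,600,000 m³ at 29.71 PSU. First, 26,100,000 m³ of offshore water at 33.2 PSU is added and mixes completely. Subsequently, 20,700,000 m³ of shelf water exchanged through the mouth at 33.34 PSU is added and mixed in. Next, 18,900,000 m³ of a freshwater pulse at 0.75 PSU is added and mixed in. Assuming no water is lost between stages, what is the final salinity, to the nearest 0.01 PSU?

By conservation of dissolved salt,
Initial salt = 35,600,000×29.71 = 1,057,676,000
After stage 1: salt = 1,057,676,000 + 26,100,000×33.2 = 1,924,196,000; volume = 61,700,000 m³; S = 31.186 PSU
After stage 2: salt = 1,924,196,000 + 20,700,000×33.34 = 2,614,334,000; volume = 82,400,000 m³; S = 31.727 PSU
After stage 3: salt = 2,614,334,000 + 18,900,000×0.75 = 2,628,509,000; volume = 101,300,000 m³
S = 2,628,509,000 / 101,300,000 = 25.9478 PSU

25.95 PSU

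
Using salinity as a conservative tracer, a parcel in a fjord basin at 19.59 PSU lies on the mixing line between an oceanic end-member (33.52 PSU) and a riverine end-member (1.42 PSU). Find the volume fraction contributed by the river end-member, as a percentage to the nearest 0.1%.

43.4%

Let f be the freshwater fraction. Salt balance per unit volume:
f×1.42 + (1−f)×33.52 = 19.59
f = (33.52 − 19.59) / (33.52 − 1.42) = 13.93/32.1 = 0.434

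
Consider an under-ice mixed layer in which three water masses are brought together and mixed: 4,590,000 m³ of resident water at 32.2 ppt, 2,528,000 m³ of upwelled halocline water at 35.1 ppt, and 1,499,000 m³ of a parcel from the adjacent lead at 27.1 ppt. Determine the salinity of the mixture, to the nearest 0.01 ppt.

By conservation of dissolved salt,
salt = 4,590,000×32.2 + 2,528,000×35.1 + 1,499,000×27.1 = 147,798,000 + 88,732,800 + 40,622,900 = 277,153,700
volume = 4,590,000 + 2,528,000 + 1,499,000 = 8,617,000 m³
S = 277,153,700 / 8,617,000 = 32.1636 ppt

32.16 ppt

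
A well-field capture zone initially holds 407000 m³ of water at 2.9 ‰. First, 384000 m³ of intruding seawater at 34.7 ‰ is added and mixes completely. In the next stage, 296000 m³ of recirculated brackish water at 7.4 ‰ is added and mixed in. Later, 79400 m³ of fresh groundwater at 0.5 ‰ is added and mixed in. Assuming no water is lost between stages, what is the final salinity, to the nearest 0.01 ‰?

14.35 ‰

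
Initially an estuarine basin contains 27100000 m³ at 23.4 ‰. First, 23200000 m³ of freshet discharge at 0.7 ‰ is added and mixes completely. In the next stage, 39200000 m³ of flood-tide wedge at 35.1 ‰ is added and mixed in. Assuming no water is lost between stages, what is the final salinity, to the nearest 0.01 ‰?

22.64 ‰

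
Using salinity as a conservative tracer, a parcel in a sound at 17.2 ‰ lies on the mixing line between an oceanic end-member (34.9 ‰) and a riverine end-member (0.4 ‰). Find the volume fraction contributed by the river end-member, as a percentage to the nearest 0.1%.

Let f be the freshwater fraction. Salt balance per unit volume:
f×0.4 + (1−f)×34.9 = 17.2
f = (34.9 − 17.2) / (34.9 − 0.4) = 17.7/34.5 = 0.513

51.3%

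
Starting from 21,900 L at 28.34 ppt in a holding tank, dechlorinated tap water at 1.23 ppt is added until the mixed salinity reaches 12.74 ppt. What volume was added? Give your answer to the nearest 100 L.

Salt balance: 21,900×28.34 + V×1.23 = (21,900+V)×12.74
620,646 + 1.23V = 279,006 + 12.74V
341,640 = 11.51V
V = 29,682.02 L

29700 L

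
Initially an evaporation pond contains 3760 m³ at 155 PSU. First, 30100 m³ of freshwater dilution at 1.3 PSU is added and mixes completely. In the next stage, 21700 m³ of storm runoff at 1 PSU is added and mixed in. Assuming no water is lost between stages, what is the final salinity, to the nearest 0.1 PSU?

11.6 PSU

Total salt / total volume:
Initial salt = 3,760×155 = 582,800
After stage 1: salt = 582,800 + 30,100×1.3 = 621,930; volume = 33,860 m³; S = 18.368 PSU
After stage 2: salt = 621,930 + 21,700×1 = 643,630; volume = 55,560 m³
S = 643,630 / 55,560 = 11.5844 PSU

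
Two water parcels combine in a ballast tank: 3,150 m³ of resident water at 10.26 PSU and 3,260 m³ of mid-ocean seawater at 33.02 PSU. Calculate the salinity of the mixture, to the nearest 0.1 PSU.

21.8 PSU

Mass of salt is conserved:
salt = 3,150×10.26 + 3,260×33.02 = 32,319 + 107,645.2 = 139,964.2
volume = 3,150 + 3,260 = 6,410 m³
S = 139,964.2 / 6,410 = 21.835 PSU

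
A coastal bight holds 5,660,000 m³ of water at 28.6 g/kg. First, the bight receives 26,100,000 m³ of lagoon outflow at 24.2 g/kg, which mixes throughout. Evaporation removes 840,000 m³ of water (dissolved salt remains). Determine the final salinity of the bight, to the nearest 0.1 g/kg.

25.7 g/kg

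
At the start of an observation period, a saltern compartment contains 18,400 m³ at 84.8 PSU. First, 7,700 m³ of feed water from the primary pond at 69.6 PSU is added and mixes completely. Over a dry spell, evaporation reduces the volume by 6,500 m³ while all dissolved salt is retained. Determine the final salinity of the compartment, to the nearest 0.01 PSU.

106.95 PSU

After mixing: salt = 18,400×84.8 + 7,700×69.6 = 2,096,240; volume = 26,100 m³
After evaporation: salt unchanged = 2,096,240; volume = 26,100 − 6,500 = 19,600 m³
S = 2,096,240 / 19,600 = 106.951 PSU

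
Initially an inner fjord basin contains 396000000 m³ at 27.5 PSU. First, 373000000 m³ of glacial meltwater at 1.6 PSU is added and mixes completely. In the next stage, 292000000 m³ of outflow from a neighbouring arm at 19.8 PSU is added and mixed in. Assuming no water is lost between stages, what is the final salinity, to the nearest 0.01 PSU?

16.28 PSU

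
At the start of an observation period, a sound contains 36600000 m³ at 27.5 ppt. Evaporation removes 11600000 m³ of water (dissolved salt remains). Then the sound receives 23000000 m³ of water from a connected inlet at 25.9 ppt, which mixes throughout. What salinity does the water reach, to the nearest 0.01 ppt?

33.38 ppt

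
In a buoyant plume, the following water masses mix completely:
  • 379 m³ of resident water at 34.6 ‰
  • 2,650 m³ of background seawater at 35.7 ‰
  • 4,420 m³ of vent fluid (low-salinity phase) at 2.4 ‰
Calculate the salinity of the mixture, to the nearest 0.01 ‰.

By conservation of dissolved salt,
salt = 379×34.6 + 2,650×35.7 + 4,420×2.4 = 13,113.4 + 94,605 + 10,608 = 118,326.4
volume = 379 + 2,650 + 4,420 = 7,449 m³
S = 118,326.4 / 7,449 = 15.8849 ‰

15.88 ‰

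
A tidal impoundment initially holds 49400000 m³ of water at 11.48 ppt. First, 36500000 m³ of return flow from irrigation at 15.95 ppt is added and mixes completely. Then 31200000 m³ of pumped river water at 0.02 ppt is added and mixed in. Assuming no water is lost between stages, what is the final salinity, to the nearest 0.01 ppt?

9.82 ppt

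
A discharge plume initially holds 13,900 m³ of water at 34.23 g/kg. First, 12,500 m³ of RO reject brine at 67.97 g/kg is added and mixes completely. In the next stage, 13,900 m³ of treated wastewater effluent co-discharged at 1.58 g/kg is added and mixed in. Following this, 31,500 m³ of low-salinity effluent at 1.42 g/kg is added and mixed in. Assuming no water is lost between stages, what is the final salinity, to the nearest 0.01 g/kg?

19.39 g/kg

By conservation of dissolved salt,
Initial salt = 13,900×34.23 = 475,797
After stage 1: salt = 475,797 + 12,500×67.97 = 1,325,422; volume = 26,400 m³; S = 50.205 g/kg
After stage 2: salt = 1,325,422 + 13,900×1.58 = 1,347,384; volume = 40,300 m³; S = 33.434 g/kg
After stage 3: salt = 1,347,384 + 31,500×1.42 = 1,392,114; volume = 71,800 m³
S = 1,392,114 / 71,800 = 19.3888 g/kg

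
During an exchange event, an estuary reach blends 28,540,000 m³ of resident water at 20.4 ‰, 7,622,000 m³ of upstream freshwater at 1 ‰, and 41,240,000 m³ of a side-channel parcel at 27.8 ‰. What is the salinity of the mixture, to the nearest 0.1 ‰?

Weighted by volume,
salt = 28,540,000×20.4 + 7,622,000×1 + 41,240,000×27.8 = 582,216,000 + 7,622,000 + 1,146,472,000 = 1,736,310,000
volume = 28,540,000 + 7,622,000 + 41,240,000 = 77,402,000 m³
S = 1,736,310,000 / 77,402,000 = 22.432 ‰

22.4 ‰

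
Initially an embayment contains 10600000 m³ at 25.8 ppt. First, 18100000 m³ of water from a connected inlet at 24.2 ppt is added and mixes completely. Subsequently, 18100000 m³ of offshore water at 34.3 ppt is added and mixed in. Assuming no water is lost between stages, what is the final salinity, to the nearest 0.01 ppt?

28.47 ppt

By conservation of dissolved salt,
Initial salt = 10,600,000×25.8 = 273,480,000
After stage 1: salt = 273,480,000 + 18,100,000×24.2 = 711,500,000; volume = 28,700,000 m³; S = 24.791 ppt
After stage 2: salt = 711,500,000 + 18,100,000×34.3 = 1,332,330,000; volume = 46,800,000 m³
S = 1,332,330,000 / 46,800,000 = 28.4686 ppt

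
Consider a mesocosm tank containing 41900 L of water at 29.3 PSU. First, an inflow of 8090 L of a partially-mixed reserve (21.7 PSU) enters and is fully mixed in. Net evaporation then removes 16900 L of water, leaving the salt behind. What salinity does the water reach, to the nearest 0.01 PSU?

42.41 PSU

After mixing: salt = 41,900×29.3 + 8,090×21.7 = 1,403,223; volume = 49,990 L
After evaporation: salt unchanged = 1,403,223; volume = 49,990 − 16,900 = 33,090 L
S = 1,403,223 / 33,090 = 42.4063 PSU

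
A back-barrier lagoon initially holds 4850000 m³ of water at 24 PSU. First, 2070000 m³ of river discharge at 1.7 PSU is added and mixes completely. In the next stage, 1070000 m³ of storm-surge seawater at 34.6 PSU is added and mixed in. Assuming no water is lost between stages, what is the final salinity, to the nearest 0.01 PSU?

19.64 PSU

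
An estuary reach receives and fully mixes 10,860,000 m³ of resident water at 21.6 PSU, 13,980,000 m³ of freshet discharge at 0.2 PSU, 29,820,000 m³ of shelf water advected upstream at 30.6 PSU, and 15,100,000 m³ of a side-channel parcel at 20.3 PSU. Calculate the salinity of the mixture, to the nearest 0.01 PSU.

Salt balance:
salt = 10,860,000×21.6 + 13,980,000×0.2 + 29,820,000×30.6 + 15,100,000×20.3 = 234,576,000 + 2,796,000 + 912,492,000 + 306,530,000 = 1,456,394,000
volume = 10,860,000 + 13,980,000 + 29,820,000 + 15,100,000 = 69,760,000 m³
S = 1,456,394,000 / 69,760,000 = 20.8772 PSU

20.88 PSU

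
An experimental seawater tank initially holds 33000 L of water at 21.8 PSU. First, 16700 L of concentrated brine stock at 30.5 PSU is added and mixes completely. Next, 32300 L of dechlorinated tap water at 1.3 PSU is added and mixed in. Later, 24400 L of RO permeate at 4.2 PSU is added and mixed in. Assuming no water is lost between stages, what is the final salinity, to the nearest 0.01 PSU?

12.91 PSU

Salt balance:
Initial salt = 33,000×21.8 = 719,400
After stage 1: salt = 719,400 + 16,700×30.5 = 1,228,750; volume = 49,700 L; S = 24.723 PSU
After stage 2: salt = 1,228,750 + 32,300×1.3 = 1,270,740; volume = 82,000 L; S = 15.497 PSU
After stage 3: salt = 1,270,740 + 24,400×4.2 = 1,373,220; volume = 106,400 L
S = 1,373,220 / 106,400 = 12.9062 PSU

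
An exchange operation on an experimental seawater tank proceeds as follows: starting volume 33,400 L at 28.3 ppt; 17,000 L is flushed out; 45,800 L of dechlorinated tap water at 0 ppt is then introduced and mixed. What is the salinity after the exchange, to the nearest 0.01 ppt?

7.46 ppt

Remaining after removal: 16,400 L at 28.3 ppt (salt = 464,120)
After addition: salt = 464,120 + 45,800×0 = 464,120; volume = 62,200 L
S = 464,120 / 62,200 = 7.4617 ppt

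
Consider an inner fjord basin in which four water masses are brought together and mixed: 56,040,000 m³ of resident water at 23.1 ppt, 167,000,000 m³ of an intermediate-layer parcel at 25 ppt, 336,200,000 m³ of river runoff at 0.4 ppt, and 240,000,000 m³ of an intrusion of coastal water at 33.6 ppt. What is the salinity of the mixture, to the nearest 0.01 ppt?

17.10 ppt

Total salt / total volume:
salt = 56,040,000×23.1 + 167,000,000×25 + 336,200,000×0.4 + 240,000,000×33.6 = 1,294,524,000 + 4,175,000,000 + 134,480,000 + 8,064,000,000 = 13,668,004,000
volume = 56,040,000 + 167,000,000 + 336,200,000 + 240,000,000 = 799,240,000 m³
S = 13,668,004,000 / 799,240,000 = 17.1013 ppt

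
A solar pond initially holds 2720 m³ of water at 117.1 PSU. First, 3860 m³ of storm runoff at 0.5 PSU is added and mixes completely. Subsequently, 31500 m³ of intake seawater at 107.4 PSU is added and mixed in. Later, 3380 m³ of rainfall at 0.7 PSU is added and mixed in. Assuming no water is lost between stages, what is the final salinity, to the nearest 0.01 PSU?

Conserving salt mass:
Initial salt = 2,720×117.1 = 318,512
After stage 1: salt = 318,512 + 3,860×0.5 = 320,442; volume = 6,580 m³; S = 48.699 PSU
After stage 2: salt = 320,442 + 31,500×107.4 = 3,703,542; volume = 38,080 m³; S = 97.257 PSU
After stage 3: salt = 3,703,542 + 3,380×0.7 = 3,705,908; volume = 41,460 m³
S = 3,705,908 / 41,460 = 89.3851 PSU

89.39 PSU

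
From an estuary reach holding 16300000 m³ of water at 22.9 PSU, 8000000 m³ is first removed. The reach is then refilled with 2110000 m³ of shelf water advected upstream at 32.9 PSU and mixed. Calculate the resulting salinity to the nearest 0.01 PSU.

Remaining after removal: 8,300,000 m³ at 22.9 PSU (salt = 190,070,000)
After addition: salt = 190,070,000 + 2,110,000×32.9 = 259,489,000; volume = 10,410,000 m³
S = 259,489,000 / 10,410,000 = 24.9269 PSU

24.93 PSU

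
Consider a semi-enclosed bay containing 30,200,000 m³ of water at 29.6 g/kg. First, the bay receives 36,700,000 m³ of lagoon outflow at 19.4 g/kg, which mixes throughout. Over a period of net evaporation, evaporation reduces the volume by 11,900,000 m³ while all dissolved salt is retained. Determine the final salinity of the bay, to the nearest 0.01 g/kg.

After mixing: salt = 30,200,000×29.6 + 36,700,000×19.4 = 1,605,900,000; volume = 66,900,000 m³
After evaporation: salt unchanged = 1,605,900,000; volume = 66,900,000 − 11,900,000 = 55,000,000 m³
S = 1,605,900,000 / 55,000,000 = 29.1982 g/kg

29.20 g/kg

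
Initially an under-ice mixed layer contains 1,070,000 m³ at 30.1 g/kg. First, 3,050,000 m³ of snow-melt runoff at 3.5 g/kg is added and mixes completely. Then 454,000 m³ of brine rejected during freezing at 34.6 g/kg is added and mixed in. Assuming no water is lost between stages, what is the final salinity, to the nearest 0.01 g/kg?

Salt balance:
Initial salt = 1,070,000×30.1 = 32,207,000
After stage 1: salt = 32,207,000 + 3,050,000×3.5 = 42,882,000; volume = 4,120,000 m³; S = 10.408 g/kg
After stage 2: salt = 42,882,000 + 454,000×34.6 = 58,590,400; volume = 4,574,000 m³
S = 58,590,400 / 4,574,000 = 12.8094 g/kg

12.81 g/kg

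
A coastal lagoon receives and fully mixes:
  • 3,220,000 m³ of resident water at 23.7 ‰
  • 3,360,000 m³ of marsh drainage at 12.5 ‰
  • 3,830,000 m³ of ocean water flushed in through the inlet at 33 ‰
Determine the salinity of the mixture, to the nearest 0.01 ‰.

23.51 ‰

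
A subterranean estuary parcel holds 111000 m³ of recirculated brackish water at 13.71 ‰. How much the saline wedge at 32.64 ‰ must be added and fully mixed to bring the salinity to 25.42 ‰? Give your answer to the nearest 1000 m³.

180000 m³

Salt balance: 111,000×13.71 + V×32.64 = (111,000+V)×25.42
1,521,810 + 32.64V = 2,821,620 + 25.42V
1,299,810 = 7.22V
V = 180,029.09 m³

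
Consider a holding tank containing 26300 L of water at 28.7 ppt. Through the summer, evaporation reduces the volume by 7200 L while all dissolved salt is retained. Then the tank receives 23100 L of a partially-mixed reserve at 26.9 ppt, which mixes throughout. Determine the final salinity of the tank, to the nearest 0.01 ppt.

32.61 ppt

After evaporation: salt = 26,300×28.7 = 754,810; volume = 26,300 − 7,200 = 19,100 L
After mixing: salt = 754,810 + 23,100×26.9 = 1,376,200; volume = 19,100 + 23,100 = 42,200 L
S = 1,376,200 / 42,200 = 32.6114 ppt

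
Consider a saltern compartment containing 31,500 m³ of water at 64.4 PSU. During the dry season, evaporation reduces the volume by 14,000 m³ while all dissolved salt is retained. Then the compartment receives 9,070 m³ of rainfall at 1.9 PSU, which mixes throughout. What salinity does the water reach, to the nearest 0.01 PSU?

After evaporation: salt = 31,500×64.4 = 2,028,600; volume = 31,500 − 14,000 = 17,500 m³
After mixing: salt = 2,028,600 + 9,070×1.9 = 2,045,833; volume = 17,500 + 9,070 = 26,570 m³
S = 2,045,833 / 26,570 = 76.9979 PSU

77.00 PSU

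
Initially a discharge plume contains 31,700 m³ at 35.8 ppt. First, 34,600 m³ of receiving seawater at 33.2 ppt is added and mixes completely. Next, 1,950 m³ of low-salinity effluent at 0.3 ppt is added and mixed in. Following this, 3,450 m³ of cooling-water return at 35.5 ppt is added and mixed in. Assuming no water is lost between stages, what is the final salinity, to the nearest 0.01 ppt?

33.57 ppt

Conserving salt mass:
Initial salt = 31,700×35.8 = 1,134,860
After stage 1: salt = 1,134,860 + 34,600×33.2 = 2,283,580; volume = 66,300 m³; S = 34.443 ppt
After stage 2: salt = 2,283,580 + 1,950×0.3 = 2,284,165; volume = 68,250 m³; S = 33.468 ppt
After stage 3: salt = 2,284,165 + 3,450×35.5 = 2,406,640; volume = 71,700 m³
S = 2,406,640 / 71,700 = 33.5654 ppt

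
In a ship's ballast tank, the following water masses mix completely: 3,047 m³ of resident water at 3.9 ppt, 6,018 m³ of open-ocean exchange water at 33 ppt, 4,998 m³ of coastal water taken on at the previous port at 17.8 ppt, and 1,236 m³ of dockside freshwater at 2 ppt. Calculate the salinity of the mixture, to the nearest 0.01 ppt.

Mass of salt is conserved:
salt = 3,047×3.9 + 6,018×33 + 4,998×17.8 + 1,236×2 = 11,883.3 + 198,594 + 88,964.4 + 2,472 = 301,913.7
volume = 3,047 + 6,018 + 4,998 + 1,236 = 15,299 m³
S = 301,913.7 / 15,299 = 19.7342 ppt

19.73 ppt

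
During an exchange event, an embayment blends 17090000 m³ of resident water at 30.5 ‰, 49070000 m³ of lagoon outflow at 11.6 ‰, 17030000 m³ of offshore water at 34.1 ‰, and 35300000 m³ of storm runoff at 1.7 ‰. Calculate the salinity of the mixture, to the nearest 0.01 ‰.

14.61 ‰

By conservation of dissolved salt,
salt = 17,090,000×30.5 + 49,070,000×11.6 + 17,030,000×34.1 + 35,300,000×1.7 = 521,245,000 + 569,212,000 + 580,723,000 + 60,010,000 = 1,731,190,000
volume = 17,090,000 + 49,070,000 + 17,030,000 + 35,300,000 = 118,490,000 m³
S = 1,731,190,000 / 118,490,000 = 14.6104 ‰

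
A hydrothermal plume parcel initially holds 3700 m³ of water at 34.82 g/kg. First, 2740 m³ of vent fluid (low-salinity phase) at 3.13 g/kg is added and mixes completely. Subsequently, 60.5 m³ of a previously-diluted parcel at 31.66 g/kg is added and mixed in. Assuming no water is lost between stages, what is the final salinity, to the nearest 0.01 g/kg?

21.43 g/kg

Conserving salt mass:
Initial salt = 3,700×34.82 = 128,834
After stage 1: salt = 128,834 + 2,740×3.13 = 137,410.2; volume = 6,440 m³; S = 21.337 g/kg
After stage 2: salt = 137,410.2 + 60.5×31.66 = 139,325.63; volume = 6,500.5 m³
S = 139,325.63 / 6,500.5 = 21.4331 g/kg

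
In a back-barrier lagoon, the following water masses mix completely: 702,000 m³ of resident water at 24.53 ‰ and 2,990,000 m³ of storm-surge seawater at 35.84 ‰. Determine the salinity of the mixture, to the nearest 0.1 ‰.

Mass of salt is conserved:
salt = 702,000×24.53 + 2,990,000×35.84 = 17,220,060 + 107,161,600 = 124,381,660
volume = 702,000 + 2,990,000 = 3,692,000 m³
S = 124,381,660 / 3,692,000 = 33.69 ‰

33.7 ‰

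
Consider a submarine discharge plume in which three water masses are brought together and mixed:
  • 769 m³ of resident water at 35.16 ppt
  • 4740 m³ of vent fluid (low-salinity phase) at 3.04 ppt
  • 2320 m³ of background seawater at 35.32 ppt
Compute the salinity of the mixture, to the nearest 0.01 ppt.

15.76 ppt

Conserving salt mass:
salt = 769×35.16 + 4,740×3.04 + 2,320×35.32 = 27,038.04 + 14,409.6 + 81,942.4 = 123,390.04
volume = 769 + 4,740 + 2,320 = 7,829 m³
S = 123,390.04 / 7,829 = 15.7606 ppt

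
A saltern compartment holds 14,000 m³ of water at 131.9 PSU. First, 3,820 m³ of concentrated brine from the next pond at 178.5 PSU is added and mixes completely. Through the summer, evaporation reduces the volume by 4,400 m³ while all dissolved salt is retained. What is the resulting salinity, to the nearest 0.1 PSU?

After mixing: salt = 14,000×131.9 + 3,820×178.5 = 2,528,470; volume = 17,820 m³
After evaporation: salt unchanged = 2,528,470; volume = 17,820 − 4,400 = 13,420 m³
S = 2,528,470 / 13,420 = 188.4106 PSU

188.4 PSU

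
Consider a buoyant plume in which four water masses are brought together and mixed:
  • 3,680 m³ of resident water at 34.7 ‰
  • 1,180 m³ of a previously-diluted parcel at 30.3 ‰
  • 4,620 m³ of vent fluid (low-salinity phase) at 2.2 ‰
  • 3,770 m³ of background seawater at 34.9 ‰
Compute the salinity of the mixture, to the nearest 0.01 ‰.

23.03 ‰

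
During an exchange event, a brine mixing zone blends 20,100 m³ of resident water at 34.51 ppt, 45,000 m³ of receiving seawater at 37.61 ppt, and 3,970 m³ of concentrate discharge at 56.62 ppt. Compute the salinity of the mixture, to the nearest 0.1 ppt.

37.8 ppt

Conserving salt mass:
salt = 20,100×34.51 + 45,000×37.61 + 3,970×56.62 = 693,651 + 1,692,450 + 224,781.4 = 2,610,882.4
volume = 20,100 + 45,000 + 3,970 = 69,070 m³
S = 2,610,882.4 / 69,070 = 37.801 ppt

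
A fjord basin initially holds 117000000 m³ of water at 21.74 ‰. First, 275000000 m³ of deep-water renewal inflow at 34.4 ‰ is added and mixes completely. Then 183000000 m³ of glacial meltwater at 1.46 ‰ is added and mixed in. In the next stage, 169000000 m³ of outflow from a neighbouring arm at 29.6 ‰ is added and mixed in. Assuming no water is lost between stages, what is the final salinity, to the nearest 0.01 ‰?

23.22 ‰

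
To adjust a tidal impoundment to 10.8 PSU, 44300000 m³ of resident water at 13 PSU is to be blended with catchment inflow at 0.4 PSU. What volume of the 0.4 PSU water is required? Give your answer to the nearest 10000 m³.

9370000 m³

Salt balance: 44,300,000×13 + V×0.4 = (44,300,000+V)×10.8
575,900,000 + 0.4V = 478,440,000 + 10.8V
97,460,000 = 10.4V
V = 9,371,153.85 m³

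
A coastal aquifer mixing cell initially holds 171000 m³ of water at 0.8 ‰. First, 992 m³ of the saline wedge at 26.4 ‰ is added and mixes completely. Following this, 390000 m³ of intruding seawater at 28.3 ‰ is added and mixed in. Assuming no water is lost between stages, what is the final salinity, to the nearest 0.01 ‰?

Mass of salt is conserved:
Initial salt = 171,000×0.8 = 136,800
After stage 1: salt = 136,800 + 992×26.4 = 162,988.8; volume = 171,992 m³; S = 0.948 ‰
After stage 2: salt = 162,988.8 + 390,000×28.3 = 11,199,988.8; volume = 561,992 m³
S = 11,199,988.8 / 561,992 = 19.9291 ‰

19.93 ‰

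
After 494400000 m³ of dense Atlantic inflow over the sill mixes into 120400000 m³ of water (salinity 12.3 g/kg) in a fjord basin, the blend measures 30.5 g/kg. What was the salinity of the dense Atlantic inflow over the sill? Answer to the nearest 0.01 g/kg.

Salt balance: 120,400,000×12.3 + 494,400,000×S = 614,800,000×30.5
1,480,920,000 + 494,400,000·S = 18,751,400,000
S = (18,751,400,000 − 1,480,920,000) / 494,400,000 = 34.9322 g/kg

34.93 g/kg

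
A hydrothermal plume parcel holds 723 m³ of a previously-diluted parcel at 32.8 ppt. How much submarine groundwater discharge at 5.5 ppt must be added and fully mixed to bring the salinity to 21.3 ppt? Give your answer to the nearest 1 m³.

526 m³

Salt balance: 723×32.8 + V×5.5 = (723+V)×21.3
23,714.4 + 5.5V = 15,399.9 + 21.3V
8,314.5 = 15.8V
V = 526.23 m³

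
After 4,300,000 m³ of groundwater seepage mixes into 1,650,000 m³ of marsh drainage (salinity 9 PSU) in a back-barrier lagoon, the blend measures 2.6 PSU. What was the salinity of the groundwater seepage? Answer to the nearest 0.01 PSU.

Salt balance: 1,650,000×9 + 4,300,000×S = 5,950,000×2.6
14,850,000 + 4,300,000·S = 15,470,000
S = (15,470,000 − 14,850,000) / 4,300,000 = 0.1442 PSU

0.14 PSU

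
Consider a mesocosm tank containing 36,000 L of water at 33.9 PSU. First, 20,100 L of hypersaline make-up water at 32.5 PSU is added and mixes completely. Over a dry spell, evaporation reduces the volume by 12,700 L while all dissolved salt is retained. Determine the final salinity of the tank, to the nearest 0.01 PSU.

After mixing: salt = 36,000×33.9 + 20,100×32.5 = 1,873,650; volume = 56,100 L
After evaporation: salt unchanged = 1,873,650; volume = 56,100 − 12,700 = 43,400 L
S = 1,873,650 / 43,400 = 43.1717 PSU

43.17 PSU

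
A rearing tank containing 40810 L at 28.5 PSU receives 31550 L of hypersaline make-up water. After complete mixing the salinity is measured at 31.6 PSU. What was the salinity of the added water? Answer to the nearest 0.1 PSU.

35.6 PSU

Salt balance: 40,810×28.5 + 31,550×S = 72,360×31.6
1,163,085 + 31,550·S = 2,286,576
S = (2,286,576 − 1,163,085) / 31,550 = 35.6099 PSU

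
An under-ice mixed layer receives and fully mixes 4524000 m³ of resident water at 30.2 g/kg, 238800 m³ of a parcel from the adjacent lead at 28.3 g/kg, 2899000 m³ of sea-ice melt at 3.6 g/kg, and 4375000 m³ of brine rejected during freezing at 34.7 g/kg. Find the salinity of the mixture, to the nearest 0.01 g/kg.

Total salt / total volume:
salt = 4,524,000×30.2 + 238,800×28.3 + 2,899,000×3.6 + 4,375,000×34.7 = 136,624,800 + 6,758,040 + 10,436,400 + 151,812,500 = 305,631,740
volume = 4,524,000 + 238,800 + 2,899,000 + 4,375,000 = 12,036,800 m³
S = 305,631,740 / 12,036,800 = 25.3914 g/kg

25.39 g/kg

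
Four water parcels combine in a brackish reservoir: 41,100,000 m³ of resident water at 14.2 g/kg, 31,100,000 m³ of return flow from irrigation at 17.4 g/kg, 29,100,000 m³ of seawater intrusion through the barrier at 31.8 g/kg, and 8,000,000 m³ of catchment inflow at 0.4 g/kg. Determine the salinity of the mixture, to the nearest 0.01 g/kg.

Conserving salt mass:
salt = 41,100,000×14.2 + 31,100,000×17.4 + 29,100,000×31.8 + 8,000,000×0.4 = 583,620,000 + 541,140,000 + 925,380,000 + 3,200,000 = 2,053,340,000
volume = 41,100,000 + 31,100,000 + 29,100,000 + 8,000,000 = 109,300,000 m³
S = 2,053,340,000 / 109,300,000 = 18.7863 g/kg

18.79 g/kg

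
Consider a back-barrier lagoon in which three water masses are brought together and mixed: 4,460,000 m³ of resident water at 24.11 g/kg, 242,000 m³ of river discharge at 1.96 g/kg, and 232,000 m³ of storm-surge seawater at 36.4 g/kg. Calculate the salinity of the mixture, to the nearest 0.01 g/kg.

Weighted by volume,
salt = 4,460,000×24.11 + 242,000×1.96 + 232,000×36.4 = 107,530,600 + 474,320 + 8,444,800 = 116,449,720
volume = 4,460,000 + 242,000 + 232,000 = 4,934,000 m³
S = 116,449,720 / 4,934,000 = 23.6015 g/kg

23.60 g/kg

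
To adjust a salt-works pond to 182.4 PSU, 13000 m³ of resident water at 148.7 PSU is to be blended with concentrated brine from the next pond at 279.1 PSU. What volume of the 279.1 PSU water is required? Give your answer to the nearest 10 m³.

Salt balance: 13,000×148.7 + V×279.1 = (13,000+V)×182.4
1,933,100 + 279.1V = 2,371,200 + 182.4V
438,100 = 96.7V
V = 4,530.51 m³

4530 m³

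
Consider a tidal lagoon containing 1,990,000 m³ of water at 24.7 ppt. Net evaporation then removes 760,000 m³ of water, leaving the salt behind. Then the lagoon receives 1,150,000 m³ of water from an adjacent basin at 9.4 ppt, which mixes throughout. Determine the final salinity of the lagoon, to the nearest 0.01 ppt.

After evaporation: salt = 1,990,000×24.7 = 49,153,000; volume = 1,990,000 − 760,000 = 1,230,000 m³
After mixing: salt = 49,153,000 + 1,150,000×9.4 = 59,963,000; volume = 1,230,000 + 1,150,000 = 2,380,000 m³
S = 59,963,000 / 2,380,000 = 25.1945 ppt

25.19 ppt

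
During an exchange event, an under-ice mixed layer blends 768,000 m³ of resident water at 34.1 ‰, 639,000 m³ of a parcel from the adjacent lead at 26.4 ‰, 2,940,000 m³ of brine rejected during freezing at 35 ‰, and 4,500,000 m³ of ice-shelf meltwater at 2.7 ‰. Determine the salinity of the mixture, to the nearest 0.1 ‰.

17.9 ‰

By conservation of dissolved salt,
salt = 768,000×34.1 + 639,000×26.4 + 2,940,000×35 + 4,500,000×2.7 = 26,188,800 + 16,869,600 + 102,900,000 + 12,150,000 = 158,108,400
volume = 768,000 + 639,000 + 2,940,000 + 4,500,000 = 8,847,000 m³
S = 158,108,400 / 8,847,000 = 17.871 ‰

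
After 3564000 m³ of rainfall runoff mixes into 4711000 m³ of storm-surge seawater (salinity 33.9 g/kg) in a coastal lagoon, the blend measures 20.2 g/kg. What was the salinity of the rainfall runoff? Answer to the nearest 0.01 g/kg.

Salt balance: 4,711,000×33.9 + 3,564,000×S = 8,275,000×20.2
159,702,900 + 3,564,000·S = 167,155,000
S = (167,155,000 − 159,702,900) / 3,564,000 = 2.0909 g/kg

2.09 g/kg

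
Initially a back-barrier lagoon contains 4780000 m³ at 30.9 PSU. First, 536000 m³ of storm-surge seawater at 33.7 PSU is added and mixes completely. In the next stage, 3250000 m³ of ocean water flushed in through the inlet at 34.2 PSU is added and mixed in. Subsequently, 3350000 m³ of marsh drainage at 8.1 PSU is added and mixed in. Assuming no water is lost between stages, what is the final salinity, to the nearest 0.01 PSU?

Conserving salt mass:
Initial salt = 4,780,000×30.9 = 147,702,000
After stage 1: salt = 147,702,000 + 536,000×33.7 = 165,765,200; volume = 5,316,000 m³; S = 31.182 PSU
After stage 2: salt = 165,765,200 + 3,250,000×34.2 = 276,915,200; volume = 8,566,000 m³; S = 32.327 PSU
After stage 3: salt = 276,915,200 + 3,350,000×8.1 = 304,050,200; volume = 11,916,000 m³
S = 304,050,200 / 11,916,000 = 25.5161 PSU

25.52 PSU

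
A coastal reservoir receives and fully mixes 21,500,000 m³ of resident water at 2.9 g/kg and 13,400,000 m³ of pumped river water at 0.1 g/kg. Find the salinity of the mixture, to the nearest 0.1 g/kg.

Total salt / total volume:
salt = 21,500,000×2.9 + 13,400,000×0.1 = 62,350,000 + 1,340,000 = 63,690,000
volume = 21,500,000 + 13,400,000 = 34,900,000 m³
S = 63,690,000 / 34,900,000 = 1.825 g/kg

1.8 g/kg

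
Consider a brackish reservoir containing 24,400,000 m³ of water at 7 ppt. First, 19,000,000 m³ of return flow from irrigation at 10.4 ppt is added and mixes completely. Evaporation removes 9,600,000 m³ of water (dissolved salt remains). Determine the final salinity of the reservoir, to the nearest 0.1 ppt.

After mixing: salt = 24,400,000×7 + 19,000,000×10.4 = 368,400,000; volume = 43,400,000 m³
After evaporation: salt unchanged = 368,400,000; volume = 43,400,000 − 9,600,000 = 33,800,000 m³
S = 368,400,000 / 33,800,000 = 10.8994 ppt

10.9 ppt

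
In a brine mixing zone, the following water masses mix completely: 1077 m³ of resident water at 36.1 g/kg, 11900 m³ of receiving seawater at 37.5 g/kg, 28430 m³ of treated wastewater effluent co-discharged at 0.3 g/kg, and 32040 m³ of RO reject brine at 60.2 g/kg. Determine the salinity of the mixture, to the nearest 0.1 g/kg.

By conservation of dissolved salt,
salt = 1,077×36.1 + 11,900×37.5 + 28,430×0.3 + 32,040×60.2 = 38,879.7 + 446,250 + 8,529 + 1,928,808 = 2,422,466.7
volume = 1,077 + 11,900 + 28,430 + 32,040 = 73,447 m³
S = 2,422,466.7 / 73,447 = 32.983 g/kg

33.0 g/kg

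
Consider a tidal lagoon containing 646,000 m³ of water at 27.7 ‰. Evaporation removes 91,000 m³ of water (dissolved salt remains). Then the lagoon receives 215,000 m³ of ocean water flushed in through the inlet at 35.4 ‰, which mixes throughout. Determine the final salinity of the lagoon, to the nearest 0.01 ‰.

After evaporation: salt = 646,000×27.7 = 17,894,200; volume = 646,000 − 91,000 = 555,000 m³
After mixing: salt = 17,894,200 + 215,000×35.4 = 25,505,200; volume = 555,000 + 215,000 = 770,000 m³
S = 25,505,200 / 770,000 = 33.1236 ‰

33.12 ‰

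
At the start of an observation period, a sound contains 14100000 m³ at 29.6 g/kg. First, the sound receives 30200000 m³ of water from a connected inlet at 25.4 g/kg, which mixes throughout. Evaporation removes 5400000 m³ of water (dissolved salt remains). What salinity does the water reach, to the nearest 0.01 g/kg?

30.45 g/kg

After mixing: salt = 14,100,000×29.6 + 30,200,000×25.4 = 1,184,440,000; volume = 44,300,000 m³
After evaporation: salt unchanged = 1,184,440,000; volume = 44,300,000 − 5,400,000 = 38,900,000 m³
S = 1,184,440,000 / 38,900,000 = 30.4483 g/kg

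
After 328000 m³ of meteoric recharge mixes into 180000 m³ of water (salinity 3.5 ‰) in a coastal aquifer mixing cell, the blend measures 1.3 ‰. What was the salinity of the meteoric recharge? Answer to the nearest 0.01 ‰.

Salt balance: 180,000×3.5 + 328,000×S = 508,000×1.3
630,000 + 328,000·S = 660,400
S = (660,400 − 630,000) / 328,000 = 0.0927 ‰

0.09 ‰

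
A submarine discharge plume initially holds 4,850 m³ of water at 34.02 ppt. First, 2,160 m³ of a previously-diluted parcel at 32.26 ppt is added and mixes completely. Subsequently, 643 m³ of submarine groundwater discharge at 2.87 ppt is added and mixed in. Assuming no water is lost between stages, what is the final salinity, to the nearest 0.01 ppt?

Weighted by volume,
Initial salt = 4,850×34.02 = 164,997
After stage 1: salt = 164,997 + 2,160×32.26 = 234,678.6; volume = 7,010 m³; S = 33.478 ppt
After stage 2: salt = 234,678.6 + 643×2.87 = 236,524.01; volume = 7,653 m³
S = 236,524.01 / 7,653 = 30.9061 ppt

30.91 ppt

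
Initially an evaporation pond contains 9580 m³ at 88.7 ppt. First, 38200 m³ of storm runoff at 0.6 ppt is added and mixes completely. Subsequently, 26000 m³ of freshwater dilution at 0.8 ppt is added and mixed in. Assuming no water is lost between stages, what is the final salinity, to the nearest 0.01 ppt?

12.11 ppt

Total salt / total volume:
Initial salt = 9,580×88.7 = 849,746
After stage 1: salt = 849,746 + 38,200×0.6 = 872,666; volume = 47,780 m³; S = 18.264 ppt
After stage 2: salt = 872,666 + 26,000×0.8 = 893,466; volume = 73,780 m³
S = 893,466 / 73,780 = 12.1099 ppt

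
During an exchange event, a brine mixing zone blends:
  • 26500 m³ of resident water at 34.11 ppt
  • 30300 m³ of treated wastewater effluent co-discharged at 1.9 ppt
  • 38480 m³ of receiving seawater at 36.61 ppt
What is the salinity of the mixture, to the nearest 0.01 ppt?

24.88 ppt

Conserving salt mass:
salt = 26,500×34.11 + 30,300×1.9 + 38,480×36.61 = 903,915 + 57,570 + 1,408,752.8 = 2,370,237.8
volume = 26,500 + 30,300 + 38,480 = 95,280 m³
S = 2,370,237.8 / 95,280 = 24.8766 ppt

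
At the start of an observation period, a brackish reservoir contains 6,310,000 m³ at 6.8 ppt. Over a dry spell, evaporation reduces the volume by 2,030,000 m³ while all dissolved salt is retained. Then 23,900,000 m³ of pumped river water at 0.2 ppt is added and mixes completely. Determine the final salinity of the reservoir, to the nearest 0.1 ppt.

1.7 ppt

After evaporation: salt = 6,310,000×6.8 = 42,908,000; volume = 6,310,000 − 2,030,000 = 4,280,000 m³
After mixing: salt = 42,908,000 + 23,900,000×0.2 = 47,688,000; volume = 4,280,000 + 23,900,000 = 28,180,000 m³
S = 47,688,000 / 28,180,000 = 1.6923 ppt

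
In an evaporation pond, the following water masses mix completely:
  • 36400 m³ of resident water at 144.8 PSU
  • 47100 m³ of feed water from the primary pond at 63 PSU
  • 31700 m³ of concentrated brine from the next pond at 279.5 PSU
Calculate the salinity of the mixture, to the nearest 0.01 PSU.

By conservation of dissolved salt,
salt = 36,400×144.8 + 47,100×63 + 31,700×279.5 = 5,270,720 + 2,967,300 + 8,860,150 = 17,098,170
volume = 36,400 + 47,100 + 31,700 = 115,200 m³
S = 17,098,170 / 115,200 = 148.4216 PSU

148.42 PSU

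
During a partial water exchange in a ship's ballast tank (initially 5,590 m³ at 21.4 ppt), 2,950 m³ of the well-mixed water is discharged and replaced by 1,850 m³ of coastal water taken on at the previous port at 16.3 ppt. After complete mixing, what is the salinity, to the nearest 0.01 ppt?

Remaining after removal: 2,640 m³ at 21.4 ppt (salt = 56,496)
After addition: salt = 56,496 + 1,850×16.3 = 86,651; volume = 4,490 m³
S = 86,651 / 4,490 = 19.2987 ppt

19.30 ppt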